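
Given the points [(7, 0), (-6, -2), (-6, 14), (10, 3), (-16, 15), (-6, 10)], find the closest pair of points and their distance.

Computing all pairwise distances among 6 points:

d((7, 0), (-6, -2)) = 13.1529
d((7, 0), (-6, 14)) = 19.105
d((7, 0), (10, 3)) = 4.2426
d((7, 0), (-16, 15)) = 27.4591
d((7, 0), (-6, 10)) = 16.4012
d((-6, -2), (-6, 14)) = 16.0
d((-6, -2), (10, 3)) = 16.7631
d((-6, -2), (-16, 15)) = 19.7231
d((-6, -2), (-6, 10)) = 12.0
d((-6, 14), (10, 3)) = 19.4165
d((-6, 14), (-16, 15)) = 10.0499
d((-6, 14), (-6, 10)) = 4.0 <-- minimum
d((10, 3), (-16, 15)) = 28.6356
d((10, 3), (-6, 10)) = 17.4642
d((-16, 15), (-6, 10)) = 11.1803

Closest pair: (-6, 14) and (-6, 10) with distance 4.0

The closest pair is (-6, 14) and (-6, 10) with Euclidean distance 4.0. For 6 points, brute-force pairwise comparison is shown above. For large n, the divide-and-conquer algorithm (sort by x, recurse on halves, check the dividing strip) achieves O(n log n).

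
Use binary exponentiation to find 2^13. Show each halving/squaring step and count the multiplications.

Computing 2^13 by squaring (build up from 2^1; each line after the first costs one multiplication):

2^1 = 2
2^2 = (2^1)^2 = 2^2 = 4
2^3 = 2 * 2^2 = 2 * 4 = 8
2^6 = (2^3)^2 = 8^2 = 64
2^12 = (2^6)^2 = 64^2 = 4096
2^13 = 2 * 2^12 = 2 * 4096 = 8192

Result: 8192
Multiplications needed: 5 (5 lines after 2^1)

2^13 = 8192. Using exponentiation by squaring, this requires 5 multiplications. The key idea: if the exponent is even, square the half-power; if odd, multiply by the base once.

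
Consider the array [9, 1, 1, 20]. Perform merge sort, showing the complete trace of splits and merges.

Merge sort trace:

Split: [9, 1, 1, 20] -> [9, 1] and [1, 20]
  Split: [9, 1] -> [9] and [1]
  Merge: [9] + [1] -> [1, 9]
  Split: [1, 20] -> [1] and [20]
  Merge: [1] + [20] -> [1, 20]
Merge: [1, 9] + [1, 20] -> [1, 1, 9, 20]

Final sorted array: [1, 1, 9, 20]

The merge sort proceeds by recursively splitting the array and merging sorted halves.
After all merges, the sorted array is [1, 1, 9, 20].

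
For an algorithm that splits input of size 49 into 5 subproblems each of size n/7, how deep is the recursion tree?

For divide and conquer with division factor 7:

Problem sizes at each level:
Level 0: 49
Level 1: 7
Level 2: 1

The root is level 0 and the size-1 base case is level 2 (the tree spans levels 0 through 2, i.e. 3 levels counting the root), so the depth is the number of divisions: log_7(49) = 2

The recursion tree depth is log_7(49) = 2. At each level, the problem size is divided by 7, so it takes 2 divisions to reduce to a base case of size 1. The algorithm makes 5 recursive calls at each level.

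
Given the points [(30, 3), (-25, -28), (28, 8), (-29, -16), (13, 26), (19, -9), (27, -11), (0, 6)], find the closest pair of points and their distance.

Computing all pairwise distances among 8 points:

d((30, 3), (-25, -28)) = 63.1348
d((30, 3), (28, 8)) = 5.3852 <-- minimum
d((30, 3), (-29, -16)) = 61.9839
d((30, 3), (13, 26)) = 28.6007
d((30, 3), (19, -9)) = 16.2788
d((30, 3), (27, -11)) = 14.3178
d((30, 3), (0, 6)) = 30.1496
d((-25, -28), (28, 8)) = 64.0703
d((-25, -28), (-29, -16)) = 12.6491
d((-25, -28), (13, 26)) = 66.0303
d((-25, -28), (19, -9)) = 47.927
d((-25, -28), (27, -11)) = 54.7083
d((-25, -28), (0, 6)) = 42.2019
d((28, 8), (-29, -16)) = 61.8466
d((28, 8), (13, 26)) = 23.4307
d((28, 8), (19, -9)) = 19.2354
d((28, 8), (27, -11)) = 19.0263
d((28, 8), (0, 6)) = 28.0713
d((-29, -16), (13, 26)) = 59.397
d((-29, -16), (19, -9)) = 48.5077
d((-29, -16), (27, -11)) = 56.2228
d((-29, -16), (0, 6)) = 36.4005
d((13, 26), (19, -9)) = 35.5106
d((13, 26), (27, -11)) = 39.5601
d((13, 26), (0, 6)) = 23.8537
d((19, -9), (27, -11)) = 8.2462
d((19, -9), (0, 6)) = 24.2074
d((27, -11), (0, 6)) = 31.9061

Closest pair: (30, 3) and (28, 8) with distance 5.3852

The closest pair is (30, 3) and (28, 8) with Euclidean distance 5.3852. For 8 points, brute-force pairwise comparison is shown above. For large n, the divide-and-conquer algorithm (sort by x, recurse on halves, check the dividing strip) achieves O(n log n).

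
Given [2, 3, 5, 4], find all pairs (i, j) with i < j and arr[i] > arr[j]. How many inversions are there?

Finding inversions in [2, 3, 5, 4]:

(2, 3): arr[2]=5 > arr[3]=4

Total inversions: 1

The array has 1 inversion(s): (2,3). Each pair (i,j) satisfies i < j and arr[i] > arr[j].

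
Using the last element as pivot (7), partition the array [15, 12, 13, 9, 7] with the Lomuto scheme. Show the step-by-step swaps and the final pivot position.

Lomuto partition with pivot = 7:

Initial array: [15, 12, 13, 9, 7]

arr[0]=15 > 7: no swap
arr[1]=12 > 7: no swap
arr[2]=13 > 7: no swap
arr[3]=9 > 7: no swap

Place pivot at position 0: [7, 12, 13, 9, 15]
Pivot position: 0

After partitioning with pivot 7, the array becomes [7, 12, 13, 9, 15]. The pivot is placed at index 0. All elements to the left of the pivot are <= 7, and all elements to the right are > 7.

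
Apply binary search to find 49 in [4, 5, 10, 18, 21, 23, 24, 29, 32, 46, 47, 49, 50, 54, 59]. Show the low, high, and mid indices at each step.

Binary search for 49 in [4, 5, 10, 18, 21, 23, 24, 29, 32, 46, 47, 49, 50, 54, 59]:

lo=0, hi=14, mid=7, arr[mid]=29 -> 29 < 49, search right half
lo=8, hi=14, mid=11, arr[mid]=49 -> Found target at index 11!

Binary search finds 49 at index 11 after 2 comparisons. The search repeatedly halves the search space by comparing with the middle element.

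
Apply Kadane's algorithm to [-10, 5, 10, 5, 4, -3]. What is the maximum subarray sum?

Using Kadane's algorithm on [-10, 5, 10, 5, 4, -3]:

Scanning through the array:
Position 1 (value 5): max_ending_here = 5, max_so_far = 5
Position 2 (value 10): max_ending_here = 15, max_so_far = 15
Position 3 (value 5): max_ending_here = 20, max_so_far = 20
Position 4 (value 4): max_ending_here = 24, max_so_far = 24
Position 5 (value -3): max_ending_here = 21, max_so_far = 24

Maximum subarray: [5, 10, 5, 4]
Maximum sum: 24

The maximum subarray is [5, 10, 5, 4] with sum 24. This subarray runs from index 1 to index 4.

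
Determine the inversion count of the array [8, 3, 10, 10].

Finding inversions in [8, 3, 10, 10]:

(0, 1): arr[0]=8 > arr[1]=3

Total inversions: 1

The array has 1 inversion(s): (0,1). Each pair (i,j) satisfies i < j and arr[i] > arr[j].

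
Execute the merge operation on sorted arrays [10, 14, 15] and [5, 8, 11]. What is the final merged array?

Merging process:

Compare 10 vs 5: take 5 from right. Merged: [5]
Compare 10 vs 8: take 8 from right. Merged: [5, 8]
Compare 10 vs 11: take 10 from left. Merged: [5, 8, 10]
Compare 14 vs 11: take 11 from right. Merged: [5, 8, 10, 11]
Append remaining from left: [14, 15]. Merged: [5, 8, 10, 11, 14, 15]

Final merged array: [5, 8, 10, 11, 14, 15]
Total comparisons: 4

The merged array is [5, 8, 10, 11, 14, 15], requiring 4 comparisons. The merge step runs in O(n) time where n is the total number of elements.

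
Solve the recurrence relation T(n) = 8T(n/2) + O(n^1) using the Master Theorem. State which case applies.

Master Theorem for T(n) = 8T(n/2) + O(n^1):

a = 8, b = 2, c = 1
log_b(a) = log_2(8) = 3.0000

Case 1: c = 1 < log_2(8) = 3.0000
T(n) = O(n^(log_2 8)) = O(n^3)

For T(n) = 8T(n/2) + O(n^1): log_2(8) = 3.0000. This is Case 1 of the Master Theorem (c < log_b(a), work dominated by leaves), giving O(n^3).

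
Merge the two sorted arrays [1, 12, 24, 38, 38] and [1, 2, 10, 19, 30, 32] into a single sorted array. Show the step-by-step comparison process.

Merging process:

Compare 1 vs 1: take 1 from left. Merged: [1]
Compare 12 vs 1: take 1 from right. Merged: [1, 1]
Compare 12 vs 2: take 2 from right. Merged: [1, 1, 2]
Compare 12 vs 10: take 10 from right. Merged: [1, 1, 2, 10]
Compare 12 vs 19: take 12 from left. Merged: [1, 1, 2, 10, 12]
Compare 24 vs 19: take 19 from right. Merged: [1, 1, 2, 10, 12, 19]
Compare 24 vs 30: take 24 from left. Merged: [1, 1, 2, 10, 12, 19, 24]
Compare 38 vs 30: take 30 from right. Merged: [1, 1, 2, 10, 12, 19, 24, 30]
Compare 38 vs 32: take 32 from right. Merged: [1, 1, 2, 10, 12, 19, 24, 30, 32]
Append remaining from left: [38, 38]. Merged: [1, 1, 2, 10, 12, 19, 24, 30, 32, 38, 38]

Final merged array: [1, 1, 2, 10, 12, 19, 24, 30, 32, 38, 38]
Total comparisons: 9

The merged array is [1, 1, 2, 10, 12, 19, 24, 30, 32, 38, 38], requiring 9 comparisons. The merge step runs in O(n) time where n is the total number of elements.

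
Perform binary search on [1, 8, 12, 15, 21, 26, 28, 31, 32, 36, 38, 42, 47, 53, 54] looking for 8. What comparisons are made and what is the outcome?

Binary search for 8 in [1, 8, 12, 15, 21, 26, 28, 31, 32, 36, 38, 42, 47, 53, 54]:

lo=0, hi=14, mid=7, arr[mid]=31 -> 31 > 8, search left half
lo=0, hi=6, mid=3, arr[mid]=15 -> 15 > 8, search left half
lo=0, hi=2, mid=1, arr[mid]=8 -> Found target at index 1!

Binary search finds 8 at index 1 after 3 comparisons. The search repeatedly halves the search space by comparing with the middle element.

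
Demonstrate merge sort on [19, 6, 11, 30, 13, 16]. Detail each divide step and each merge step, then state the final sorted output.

Merge sort trace:

Split: [19, 6, 11, 30, 13, 16] -> [19, 6, 11] and [30, 13, 16]
  Split: [19, 6, 11] -> [19] and [6, 11]
    Split: [6, 11] -> [6] and [11]
    Merge: [6] + [11] -> [6, 11]
  Merge: [19] + [6, 11] -> [6, 11, 19]
  Split: [30, 13, 16] -> [30] and [13, 16]
    Split: [13, 16] -> [13] and [16]
    Merge: [13] + [16] -> [13, 16]
  Merge: [30] + [13, 16] -> [13, 16, 30]
Merge: [6, 11, 19] + [13, 16, 30] -> [6, 11, 13, 16, 19, 30]

Final sorted array: [6, 11, 13, 16, 19, 30]

The merge sort proceeds by recursively splitting the array and merging sorted halves.
After all merges, the sorted array is [6, 11, 13, 16, 19, 30].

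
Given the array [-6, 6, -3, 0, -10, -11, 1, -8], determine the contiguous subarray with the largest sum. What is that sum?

Using Kadane's algorithm on [-6, 6, -3, 0, -10, -11, 1, -8]:

Scanning through the array:
Position 1 (value 6): max_ending_here = 6, max_so_far = 6
Position 2 (value -3): max_ending_here = 3, max_so_far = 6
Position 3 (value 0): max_ending_here = 3, max_so_far = 6
Position 4 (value -10): max_ending_here = -7, max_so_far = 6
Position 5 (value -11): max_ending_here = -11, max_so_far = 6
Position 6 (value 1): max_ending_here = 1, max_so_far = 6
Position 7 (value -8): max_ending_here = -7, max_so_far = 6

Maximum subarray: [6]
Maximum sum: 6

The maximum subarray is [6] with sum 6. This subarray runs from index 1 to index 1.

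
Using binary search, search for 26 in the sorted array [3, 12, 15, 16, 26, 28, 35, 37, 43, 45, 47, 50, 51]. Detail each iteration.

Binary search for 26 in [3, 12, 15, 16, 26, 28, 35, 37, 43, 45, 47, 50, 51]:

lo=0, hi=12, mid=6, arr[mid]=35 -> 35 > 26, search left half
lo=0, hi=5, mid=2, arr[mid]=15 -> 15 < 26, search right half
lo=3, hi=5, mid=4, arr[mid]=26 -> Found target at index 4!

Binary search finds 26 at index 4 after 3 comparisons. The search repeatedly halves the search space by comparing with the middle element.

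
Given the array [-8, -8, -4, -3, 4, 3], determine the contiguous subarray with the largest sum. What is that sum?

Using Kadane's algorithm on [-8, -8, -4, -3, 4, 3]:

Scanning through the array:
Position 1 (value -8): max_ending_here = -8, max_so_far = -8
Position 2 (value -4): max_ending_here = -4, max_so_far = -4
Position 3 (value -3): max_ending_here = -3, max_so_far = -3
Position 4 (value 4): max_ending_here = 4, max_so_far = 4
Position 5 (value 3): max_ending_here = 7, max_so_far = 7

Maximum subarray: [4, 3]
Maximum sum: 7

The maximum subarray is [4, 3] with sum 7. This subarray runs from index 4 to index 5.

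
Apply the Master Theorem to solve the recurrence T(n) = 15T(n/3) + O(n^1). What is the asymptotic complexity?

Master Theorem for T(n) = 15T(n/3) + O(n^1):

a = 15, b = 3, c = 1
log_b(a) = log_3(15) = 2.4650

Case 1: c = 1 < log_3(15) = 2.4650
T(n) = O(n^(log_3 15))

For T(n) = 15T(n/3) + O(n^1): log_3(15) = 2.4650. This is Case 1 of the Master Theorem (c < log_b(a), work dominated by leaves), giving O(n^(log_3 15)).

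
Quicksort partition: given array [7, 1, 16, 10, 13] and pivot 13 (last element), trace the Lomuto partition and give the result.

Lomuto partition with pivot = 13:

Initial array: [7, 1, 16, 10, 13]

arr[0]=7 <= 13: swap with position 0, array becomes [7, 1, 16, 10, 13]
arr[1]=1 <= 13: swap with position 1, array becomes [7, 1, 16, 10, 13]
arr[2]=16 > 13: no swap
arr[3]=10 <= 13: swap with position 2, array becomes [7, 1, 10, 16, 13]

Place pivot at position 3: [7, 1, 10, 13, 16]
Pivot position: 3

After partitioning with pivot 13, the array becomes [7, 1, 10, 13, 16]. The pivot is placed at index 3. All elements to the left of the pivot are <= 13, and all elements to the right are > 13.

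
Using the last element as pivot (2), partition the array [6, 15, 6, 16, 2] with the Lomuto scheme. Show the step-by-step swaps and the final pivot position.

Lomuto partition with pivot = 2:

Initial array: [6, 15, 6, 16, 2]

arr[0]=6 > 2: no swap
arr[1]=15 > 2: no swap
arr[2]=6 > 2: no swap
arr[3]=16 > 2: no swap

Place pivot at position 0: [2, 15, 6, 16, 6]
Pivot position: 0

After partitioning with pivot 2, the array becomes [2, 15, 6, 16, 6]. The pivot is placed at index 0. All elements to the left of the pivot are <= 2, and all elements to the right are > 2.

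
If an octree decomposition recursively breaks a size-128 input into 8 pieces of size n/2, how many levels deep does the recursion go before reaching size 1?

For divide and conquer with division factor 2:

Problem sizes at each level:
Level 0: 128
Level 1: 64
Level 2: 32
Level 3: 16
Level 4: 8
Level 5: 4
Level 6: 2
Level 7: 1

The root is level 0 and the size-1 base case is level 7 (the tree spans levels 0 through 7, i.e. 8 levels counting the root), so the depth is the number of divisions: log_2(128) = 7

The recursion tree depth is log_2(128) = 7. At each level, the problem size is divided by 2, so it takes 7 divisions to reduce to a base case of size 1. The algorithm makes 8 recursive calls at each level.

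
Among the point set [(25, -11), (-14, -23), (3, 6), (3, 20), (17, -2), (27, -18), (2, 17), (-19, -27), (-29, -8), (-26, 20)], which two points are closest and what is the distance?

Computing all pairwise distances among 10 points:

d((25, -11), (-14, -23)) = 40.8044
d((25, -11), (3, 6)) = 27.8029
d((25, -11), (3, 20)) = 38.0132
d((25, -11), (17, -2)) = 12.0416
d((25, -11), (27, -18)) = 7.2801
d((25, -11), (2, 17)) = 36.2353
d((25, -11), (-19, -27)) = 46.8188
d((25, -11), (-29, -8)) = 54.0833
d((25, -11), (-26, 20)) = 59.6825
d((-14, -23), (3, 6)) = 33.6155
d((-14, -23), (3, 20)) = 46.2385
d((-14, -23), (17, -2)) = 37.4433
d((-14, -23), (27, -18)) = 41.3038
d((-14, -23), (2, 17)) = 43.0813
d((-14, -23), (-19, -27)) = 6.4031
d((-14, -23), (-29, -8)) = 21.2132
d((-14, -23), (-26, 20)) = 44.643
d((3, 6), (3, 20)) = 14.0
d((3, 6), (17, -2)) = 16.1245
d((3, 6), (27, -18)) = 33.9411
d((3, 6), (2, 17)) = 11.0454
d((3, 6), (-19, -27)) = 39.6611
d((3, 6), (-29, -8)) = 34.9285
d((3, 6), (-26, 20)) = 32.2025
d((3, 20), (17, -2)) = 26.0768
d((3, 20), (27, -18)) = 44.9444
d((3, 20), (2, 17)) = 3.1623 <-- minimum
d((3, 20), (-19, -27)) = 51.8941
d((3, 20), (-29, -8)) = 42.5206
d((3, 20), (-26, 20)) = 29.0
d((17, -2), (27, -18)) = 18.868
d((17, -2), (2, 17)) = 24.2074
d((17, -2), (-19, -27)) = 43.8292
d((17, -2), (-29, -8)) = 46.3897
d((17, -2), (-26, 20)) = 48.3011
d((27, -18), (2, 17)) = 43.0116
d((27, -18), (-19, -27)) = 46.8722
d((27, -18), (-29, -8)) = 56.8859
d((27, -18), (-26, 20)) = 65.215
d((2, 17), (-19, -27)) = 48.7545
d((2, 17), (-29, -8)) = 39.8246
d((2, 17), (-26, 20)) = 28.1603
d((-19, -27), (-29, -8)) = 21.4709
d((-19, -27), (-26, 20)) = 47.5184
d((-29, -8), (-26, 20)) = 28.1603

Closest pair: (3, 20) and (2, 17) with distance 3.1623

The closest pair is (3, 20) and (2, 17) with Euclidean distance 3.1623. For 10 points, brute-force pairwise comparison is shown above. For large n, the divide-and-conquer algorithm (sort by x, recurse on halves, check the dividing strip) achieves O(n log n).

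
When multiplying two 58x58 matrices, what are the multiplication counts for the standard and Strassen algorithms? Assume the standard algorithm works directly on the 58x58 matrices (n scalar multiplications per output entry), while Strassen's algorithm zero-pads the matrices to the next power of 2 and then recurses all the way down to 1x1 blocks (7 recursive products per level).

Matrix multiplication for 58x58 matrices:

Strassen's algorithm requires power-of-2 dimensions. Pad 58x58 to 64x64 (next power of 2).

Standard algorithm: 58^3 = 195112 multiplications
Strassen's algorithm: 7^(log2(64)) = 7^6 = 117649 multiplications
Savings: 195112 - 117649 = 77463 multiplications

Standard: 195112 multiplications (58^3). Strassen: 117649 multiplications (7^6, after padding to 64x64). Strassen reduces 8 recursive multiplications to 7 at each level.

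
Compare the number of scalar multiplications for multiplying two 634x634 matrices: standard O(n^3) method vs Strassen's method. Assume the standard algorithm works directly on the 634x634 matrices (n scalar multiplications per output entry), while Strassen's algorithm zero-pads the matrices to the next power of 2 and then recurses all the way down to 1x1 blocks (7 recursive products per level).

Matrix multiplication for 634x634 matrices:

Strassen's algorithm requires power-of-2 dimensions. Pad 634x634 to 1024x1024 (next power of 2).

Standard algorithm: 634^3 = 254840104 multiplications
Strassen's algorithm: 7^(log2(1024)) = 7^10 = 282475249 multiplications
Difference: 254840104 - 282475249 = -27635145 (Strassen uses MORE here due to padding overhead — for small or just-over-power-of-2 n, padding can outweigh the per-level savings)

Standard: 254840104 multiplications (634^3). Strassen: 282475249 multiplications (7^10, after padding to 1024x1024). Strassen reduces 8 recursive multiplications to 7 at each level.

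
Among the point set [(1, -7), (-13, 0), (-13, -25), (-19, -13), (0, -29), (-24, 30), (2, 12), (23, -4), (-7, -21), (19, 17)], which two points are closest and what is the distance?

Computing all pairwise distances among 10 points:

d((1, -7), (-13, 0)) = 15.6525
d((1, -7), (-13, -25)) = 22.8035
d((1, -7), (-19, -13)) = 20.8806
d((1, -7), (0, -29)) = 22.0227
d((1, -7), (-24, 30)) = 44.6542
d((1, -7), (2, 12)) = 19.0263
d((1, -7), (23, -4)) = 22.2036
d((1, -7), (-7, -21)) = 16.1245
d((1, -7), (19, 17)) = 30.0
d((-13, 0), (-13, -25)) = 25.0
d((-13, 0), (-19, -13)) = 14.3178
d((-13, 0), (0, -29)) = 31.7805
d((-13, 0), (-24, 30)) = 31.9531
d((-13, 0), (2, 12)) = 19.2094
d((-13, 0), (23, -4)) = 36.2215
d((-13, 0), (-7, -21)) = 21.8403
d((-13, 0), (19, 17)) = 36.2353
d((-13, -25), (-19, -13)) = 13.4164
d((-13, -25), (0, -29)) = 13.6015
d((-13, -25), (-24, 30)) = 56.0892
d((-13, -25), (2, 12)) = 39.9249
d((-13, -25), (23, -4)) = 41.6773
d((-13, -25), (-7, -21)) = 7.2111 <-- minimum
d((-13, -25), (19, 17)) = 52.8015
d((-19, -13), (0, -29)) = 24.8395
d((-19, -13), (-24, 30)) = 43.2897
d((-19, -13), (2, 12)) = 32.6497
d((-19, -13), (23, -4)) = 42.9535
d((-19, -13), (-7, -21)) = 14.4222
d((-19, -13), (19, 17)) = 48.4149
d((0, -29), (-24, 30)) = 63.6946
d((0, -29), (2, 12)) = 41.0488
d((0, -29), (23, -4)) = 33.9706
d((0, -29), (-7, -21)) = 10.6301
d((0, -29), (19, 17)) = 49.7695
d((-24, 30), (2, 12)) = 31.6228
d((-24, 30), (23, -4)) = 58.0086
d((-24, 30), (-7, -21)) = 53.7587
d((-24, 30), (19, 17)) = 44.9222
d((2, 12), (23, -4)) = 26.4008
d((2, 12), (-7, -21)) = 34.2053
d((2, 12), (19, 17)) = 17.72
d((23, -4), (-7, -21)) = 34.4819
d((23, -4), (19, 17)) = 21.3776
d((-7, -21), (19, 17)) = 46.0435

Closest pair: (-13, -25) and (-7, -21) with distance 7.2111

The closest pair is (-13, -25) and (-7, -21) with Euclidean distance 7.2111. For 10 points, brute-force pairwise comparison is shown above. For large n, the divide-and-conquer algorithm (sort by x, recurse on halves, check the dividing strip) achieves O(n log n).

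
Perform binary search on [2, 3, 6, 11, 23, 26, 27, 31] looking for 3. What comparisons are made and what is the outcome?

Binary search for 3 in [2, 3, 6, 11, 23, 26, 27, 31]:

lo=0, hi=7, mid=3, arr[mid]=11 -> 11 > 3, search left half
lo=0, hi=2, mid=1, arr[mid]=3 -> Found target at index 1!

Binary search finds 3 at index 1 after 2 comparisons. The search repeatedly halves the search space by comparing with the middle element.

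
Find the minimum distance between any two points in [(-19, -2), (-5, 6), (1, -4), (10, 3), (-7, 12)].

Computing all pairwise distances among 5 points:

d((-19, -2), (-5, 6)) = 16.1245
d((-19, -2), (1, -4)) = 20.0998
d((-19, -2), (10, 3)) = 29.4279
d((-19, -2), (-7, 12)) = 18.4391
d((-5, 6), (1, -4)) = 11.6619
d((-5, 6), (10, 3)) = 15.2971
d((-5, 6), (-7, 12)) = 6.3246 <-- minimum
d((1, -4), (10, 3)) = 11.4018
d((1, -4), (-7, 12)) = 17.8885
d((10, 3), (-7, 12)) = 19.2354

Closest pair: (-5, 6) and (-7, 12) with distance 6.3246

The closest pair is (-5, 6) and (-7, 12) with Euclidean distance 6.3246. For 5 points, brute-force pairwise comparison is shown above. For large n, the divide-and-conquer algorithm (sort by x, recurse on halves, check the dividing strip) achieves O(n log n).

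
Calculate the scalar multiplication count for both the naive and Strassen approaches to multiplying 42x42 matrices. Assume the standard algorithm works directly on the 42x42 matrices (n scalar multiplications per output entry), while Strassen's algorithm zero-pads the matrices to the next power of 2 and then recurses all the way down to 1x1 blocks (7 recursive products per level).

Matrix multiplication for 42x42 matrices:

Strassen's algorithm requires power-of-2 dimensions. Pad 42x42 to 64x64 (next power of 2).

Standard algorithm: 42^3 = 74088 multiplications
Strassen's algorithm: 7^(log2(64)) = 7^6 = 117649 multiplications
Difference: 74088 - 117649 = -43561 (Strassen uses MORE here due to padding overhead — for small or just-over-power-of-2 n, padding can outweigh the per-level savings)

Standard: 74088 multiplications (42^3). Strassen: 117649 multiplications (7^6, after padding to 64x64). Strassen reduces 8 recursive multiplications to 7 at each level.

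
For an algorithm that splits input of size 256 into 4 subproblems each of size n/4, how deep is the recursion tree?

For divide and conquer with division factor 4:

Problem sizes at each level:
Level 0: 256
Level 1: 64
Level 2: 16
Level 3: 4
Level 4: 1

The root is level 0 and the size-1 base case is level 4 (the tree spans levels 0 through 4, i.e. 5 levels counting the root), so the depth is the number of divisions: log_4(256) = 4

The recursion tree depth is log_4(256) = 4. At each level, the problem size is divided by 4, so it takes 4 divisions to reduce to a base case of size 1. The algorithm makes 4 recursive calls at each level.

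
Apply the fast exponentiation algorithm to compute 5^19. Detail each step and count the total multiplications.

Computing 5^19 by squaring (build up from 5^1; each line after the first costs one multiplication):

5^1 = 5
5^2 = (5^1)^2 = 5^2 = 25
5^4 = (5^2)^2 = 25^2 = 625
5^8 = (5^4)^2 = 625^2 = 390625
5^9 = 5 * 5^8 = 5 * 390625 = 1953125
5^18 = (5^9)^2 = 1953125^2 = 3814697265625
5^19 = 5 * 5^18 = 5 * 3814697265625 = 19073486328125

Result: 19073486328125
Multiplications needed: 6 (6 lines after 5^1)

5^19 = 19073486328125. Using exponentiation by squaring, this requires 6 multiplications. The key idea: if the exponent is even, square the half-power; if odd, multiply by the base once.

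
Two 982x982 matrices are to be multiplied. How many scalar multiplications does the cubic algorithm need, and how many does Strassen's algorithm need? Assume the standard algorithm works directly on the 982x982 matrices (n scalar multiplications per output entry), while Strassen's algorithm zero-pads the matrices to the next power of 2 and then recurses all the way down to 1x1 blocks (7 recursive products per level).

Matrix multiplication for 982x982 matrices:

Strassen's algorithm requires power-of-2 dimensions. Pad 982x982 to 1024x1024 (next power of 2).

Standard algorithm: 982^3 = 946966168 multiplications
Strassen's algorithm: 7^(log2(1024)) = 7^10 = 282475249 multiplications
Savings: 946966168 - 282475249 = 664490919 multiplications

Standard: 946966168 multiplications (982^3). Strassen: 282475249 multiplications (7^10, after padding to 1024x1024). Strassen reduces 8 recursive multiplications to 7 at each level.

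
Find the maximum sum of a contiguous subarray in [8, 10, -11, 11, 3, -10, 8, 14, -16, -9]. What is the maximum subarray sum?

Using Kadane's algorithm on [8, 10, -11, 11, 3, -10, 8, 14, -16, -9]:

Scanning through the array:
Position 1 (value 10): max_ending_here = 18, max_so_far = 18
Position 2 (value -11): max_ending_here = 7, max_so_far = 18
Position 3 (value 11): max_ending_here = 18, max_so_far = 18
Position 4 (value 3): max_ending_here = 21, max_so_far = 21
Position 5 (value -10): max_ending_here = 11, max_so_far = 21
Position 6 (value 8): max_ending_here = 19, max_so_far = 21
Position 7 (value 14): max_ending_here = 33, max_so_far = 33
Position 8 (value -16): max_ending_here = 17, max_so_far = 33
Position 9 (value -9): max_ending_here = 8, max_so_far = 33

Maximum subarray: [8, 10, -11, 11, 3, -10, 8, 14]
Maximum sum: 33

The maximum subarray is [8, 10, -11, 11, 3, -10, 8, 14] with sum 33. This subarray runs from index 0 to index 7.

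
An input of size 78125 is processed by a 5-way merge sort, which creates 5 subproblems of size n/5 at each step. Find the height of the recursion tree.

For divide and conquer with division factor 5:

Problem sizes at each level:
Level 0: 78125
Level 1: 15625
Level 2: 3125
Level 3: 625
Level 4: 125
Level 5: 25
Level 6: 5
Level 7: 1

The root is level 0 and the size-1 base case is level 7 (the tree spans levels 0 through 7, i.e. 8 levels counting the root), so the depth is the number of divisions: log_5(78125) = 7

The recursion tree depth is log_5(78125) = 7. At each level, the problem size is divided by 5, so it takes 7 divisions to reduce to a base case of size 1. The algorithm makes 5 recursive calls at each level.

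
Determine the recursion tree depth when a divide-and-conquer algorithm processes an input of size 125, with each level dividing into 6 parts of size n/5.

For divide and conquer with division factor 5:

Problem sizes at each level:
Level 0: 125
Level 1: 25
Level 2: 5
Level 3: 1

The root is level 0 and the size-1 base case is level 3 (the tree spans levels 0 through 3, i.e. 4 levels counting the root), so the depth is the number of divisions: log_5(125) = 3

The recursion tree depth is log_5(125) = 3. At each level, the problem size is divided by 5, so it takes 3 divisions to reduce to a base case of size 1. The algorithm makes 6 recursive calls at each level.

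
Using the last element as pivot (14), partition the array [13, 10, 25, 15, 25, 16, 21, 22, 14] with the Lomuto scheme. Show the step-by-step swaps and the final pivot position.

Lomuto partition with pivot = 14:

Initial array: [13, 10, 25, 15, 25, 16, 21, 22, 14]

arr[0]=13 <= 14: swap with position 0, array becomes [13, 10, 25, 15, 25, 16, 21, 22, 14]
arr[1]=10 <= 14: swap with position 1, array becomes [13, 10, 25, 15, 25, 16, 21, 22, 14]
arr[2]=25 > 14: no swap
arr[3]=15 > 14: no swap
arr[4]=25 > 14: no swap
arr[5]=16 > 14: no swap
arr[6]=21 > 14: no swap
arr[7]=22 > 14: no swap

Place pivot at position 2: [13, 10, 14, 15, 25, 16, 21, 22, 25]
Pivot position: 2

After partitioning with pivot 14, the array becomes [13, 10, 14, 15, 25, 16, 21, 22, 25]. The pivot is placed at index 2. All elements to the left of the pivot are <= 14, and all elements to the right are > 14.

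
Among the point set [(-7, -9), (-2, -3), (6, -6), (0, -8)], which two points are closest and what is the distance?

Computing all pairwise distances among 4 points:

d((-7, -9), (-2, -3)) = 7.8102
d((-7, -9), (6, -6)) = 13.3417
d((-7, -9), (0, -8)) = 7.0711
d((-2, -3), (6, -6)) = 8.544
d((-2, -3), (0, -8)) = 5.3852 <-- minimum
d((6, -6), (0, -8)) = 6.3246

Closest pair: (-2, -3) and (0, -8) with distance 5.3852

The closest pair is (-2, -3) and (0, -8) with Euclidean distance 5.3852. For 4 points, brute-force pairwise comparison is shown above. For large n, the divide-and-conquer algorithm (sort by x, recurse on halves, check the dividing strip) achieves O(n log n).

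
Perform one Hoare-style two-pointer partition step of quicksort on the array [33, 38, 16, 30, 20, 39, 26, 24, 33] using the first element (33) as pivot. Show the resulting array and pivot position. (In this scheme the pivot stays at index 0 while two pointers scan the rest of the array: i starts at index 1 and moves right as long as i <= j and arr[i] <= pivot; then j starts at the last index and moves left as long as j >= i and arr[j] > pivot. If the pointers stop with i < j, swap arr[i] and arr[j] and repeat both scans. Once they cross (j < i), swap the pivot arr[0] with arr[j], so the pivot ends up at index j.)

Hoare-style two-pointer partition with pivot = 33:

Initial array: [33, 38, 16, 30, 20, 39, 26, 24, 33]

Pointers start at i = 1, j = 8.
i stops at index 1 (arr[1]=38 > 33), j stops at index 8 (arr[8]=33 <= 33): swap arr[1] and arr[8], array becomes [33, 33, 16, 30, 20, 39, 26, 24, 38]
i stops at index 5 (arr[5]=39 > 33), j stops at index 7 (arr[7]=24 <= 33): swap arr[5] and arr[7], array becomes [33, 33, 16, 30, 20, 24, 26, 39, 38]
i ends at 7, j ends at 6: the pointers have crossed (j < i), so scanning stops.

Swap pivot arr[0] with arr[6] to place pivot at position 6: [26, 33, 16, 30, 20, 24, 33, 39, 38]
Pivot position: 6

After partitioning with pivot 33, the array becomes [26, 33, 16, 30, 20, 24, 33, 39, 38]. The pivot is placed at index 6. All elements to the left of the pivot are <= 33, and all elements to the right are > 33.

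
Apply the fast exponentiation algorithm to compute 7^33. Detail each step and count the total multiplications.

Computing 7^33 by squaring (build up from 7^1; each line after the first costs one multiplication):

7^1 = 7
7^2 = (7^1)^2 = 7^2 = 49
7^4 = (7^2)^2 = 49^2 = 2401
7^8 = (7^4)^2 = 2401^2 = 5764801
7^16 = (7^8)^2 = 5764801^2 = 33232930569601
7^32 = (7^16)^2 = 33232930569601^2 = 1104427674243920646305299201
7^33 = 7 * 7^32 = 7 * 1104427674243920646305299201 = 7730993719707444524137094407

Result: 7730993719707444524137094407
Multiplications needed: 6 (6 lines after 7^1)

7^33 = 7730993719707444524137094407. Using exponentiation by squaring, this requires 6 multiplications. The key idea: if the exponent is even, square the half-power; if odd, multiply by the base once.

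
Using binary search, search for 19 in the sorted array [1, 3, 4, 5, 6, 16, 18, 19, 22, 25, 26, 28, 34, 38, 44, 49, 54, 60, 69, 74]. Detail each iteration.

Binary search for 19 in [1, 3, 4, 5, 6, 16, 18, 19, 22, 25, 26, 28, 34, 38, 44, 49, 54, 60, 69, 74]:

lo=0, hi=19, mid=9, arr[mid]=25 -> 25 > 19, search left half
lo=0, hi=8, mid=4, arr[mid]=6 -> 6 < 19, search right half
lo=5, hi=8, mid=6, arr[mid]=18 -> 18 < 19, search right half
lo=7, hi=8, mid=7, arr[mid]=19 -> Found target at index 7!

Binary search finds 19 at index 7 after 4 comparisons. The search repeatedly halves the search space by comparing with the middle element.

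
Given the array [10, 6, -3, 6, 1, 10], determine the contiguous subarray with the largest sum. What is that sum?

Using Kadane's algorithm on [10, 6, -3, 6, 1, 10]:

Scanning through the array:
Position 1 (value 6): max_ending_here = 16, max_so_far = 16
Position 2 (value -3): max_ending_here = 13, max_so_far = 16
Position 3 (value 6): max_ending_here = 19, max_so_far = 19
Position 4 (value 1): max_ending_here = 20, max_so_far = 20
Position 5 (value 10): max_ending_here = 30, max_so_far = 30

Maximum subarray: [10, 6, -3, 6, 1, 10]
Maximum sum: 30

The maximum subarray is [10, 6, -3, 6, 1, 10] with sum 30. This subarray runs from index 0 to index 5.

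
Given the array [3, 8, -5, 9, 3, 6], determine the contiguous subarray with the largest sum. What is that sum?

Using Kadane's algorithm on [3, 8, -5, 9, 3, 6]:

Scanning through the array:
Position 1 (value 8): max_ending_here = 11, max_so_far = 11
Position 2 (value -5): max_ending_here = 6, max_so_far = 11
Position 3 (value 9): max_ending_here = 15, max_so_far = 15
Position 4 (value 3): max_ending_here = 18, max_so_far = 18
Position 5 (value 6): max_ending_here = 24, max_so_far = 24

Maximum subarray: [3, 8, -5, 9, 3, 6]
Maximum sum: 24

The maximum subarray is [3, 8, -5, 9, 3, 6] with sum 24. This subarray runs from index 0 to index 5.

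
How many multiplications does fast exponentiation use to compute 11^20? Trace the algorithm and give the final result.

Computing 11^20 by squaring (build up from 11^1; each line after the first costs one multiplication):

11^1 = 11
11^2 = (11^1)^2 = 11^2 = 121
11^4 = (11^2)^2 = 121^2 = 14641
11^5 = 11 * 11^4 = 11 * 14641 = 161051
11^10 = (11^5)^2 = 161051^2 = 25937424601
11^20 = (11^10)^2 = 25937424601^2 = 672749994932560009201

Result: 672749994932560009201
Multiplications needed: 5 (5 lines after 11^1)

11^20 = 672749994932560009201. Using exponentiation by squaring, this requires 5 multiplications. The key idea: if the exponent is even, square the half-power; if odd, multiply by the base once.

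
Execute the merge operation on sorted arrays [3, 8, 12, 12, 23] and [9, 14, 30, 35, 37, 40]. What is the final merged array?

Merging process:

Compare 3 vs 9: take 3 from left. Merged: [3]
Compare 8 vs 9: take 8 from left. Merged: [3, 8]
Compare 12 vs 9: take 9 from right. Merged: [3, 8, 9]
Compare 12 vs 14: take 12 from left. Merged: [3, 8, 9, 12]
Compare 12 vs 14: take 12 from left. Merged: [3, 8, 9, 12, 12]
Compare 23 vs 14: take 14 from right. Merged: [3, 8, 9, 12, 12, 14]
Compare 23 vs 30: take 23 from left. Merged: [3, 8, 9, 12, 12, 14, 23]
Append remaining from right: [30, 35, 37, 40]. Merged: [3, 8, 9, 12, 12, 14, 23, 30, 35, 37, 40]

Final merged array: [3, 8, 9, 12, 12, 14, 23, 30, 35, 37, 40]
Total comparisons: 7

The merged array is [3, 8, 9, 12, 12, 14, 23, 30, 35, 37, 40], requiring 7 comparisons. The merge step runs in O(n) time where n is the total number of elements.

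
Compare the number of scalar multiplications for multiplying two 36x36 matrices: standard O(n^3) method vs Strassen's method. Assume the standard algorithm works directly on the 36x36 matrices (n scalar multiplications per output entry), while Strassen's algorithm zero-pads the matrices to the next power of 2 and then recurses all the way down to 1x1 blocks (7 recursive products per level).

Matrix multiplication for 36x36 matrices:

Strassen's algorithm requires power-of-2 dimensions. Pad 36x36 to 64x64 (next power of 2).

Standard algorithm: 36^3 = 46656 multiplications
Strassen's algorithm: 7^(log2(64)) = 7^6 = 117649 multiplications
Difference: 46656 - 117649 = -70993 (Strassen uses MORE here due to padding overhead — for small or just-over-power-of-2 n, padding can outweigh the per-level savings)

Standard: 46656 multiplications (36^3). Strassen: 117649 multiplications (7^6, after padding to 64x64). Strassen reduces 8 recursive multiplications to 7 at each level.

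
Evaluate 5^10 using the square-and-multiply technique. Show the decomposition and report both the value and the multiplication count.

Computing 5^10 by squaring (build up from 5^1; each line after the first costs one multiplication):

5^1 = 5
5^2 = (5^1)^2 = 5^2 = 25
5^4 = (5^2)^2 = 25^2 = 625
5^5 = 5 * 5^4 = 5 * 625 = 3125
5^10 = (5^5)^2 = 3125^2 = 9765625

Result: 9765625
Multiplications needed: 4 (4 lines after 5^1)

5^10 = 9765625. Using exponentiation by squaring, this requires 4 multiplications. The key idea: if the exponent is even, square the half-power; if odd, multiply by the base once.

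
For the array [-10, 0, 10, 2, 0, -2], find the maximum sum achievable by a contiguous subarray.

Using Kadane's algorithm on [-10, 0, 10, 2, 0, -2]:

Scanning through the array:
Position 1 (value 0): max_ending_here = 0, max_so_far = 0
Position 2 (value 10): max_ending_here = 10, max_so_far = 10
Position 3 (value 2): max_ending_here = 12, max_so_far = 12
Position 4 (value 0): max_ending_here = 12, max_so_far = 12
Position 5 (value -2): max_ending_here = 10, max_so_far = 12

Maximum subarray: [0, 10, 2]
Maximum sum: 12

The maximum subarray is [0, 10, 2] with sum 12. This subarray runs from index 1 to index 3.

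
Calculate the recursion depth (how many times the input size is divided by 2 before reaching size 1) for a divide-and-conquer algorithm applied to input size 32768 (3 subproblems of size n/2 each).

For divide and conquer with division factor 2:

Problem sizes at each level:
Level 0: 32768
Level 1: 16384
Level 2: 8192
Level 3: 4096
Level 4: 2048
Level 5: 1024
Level 6: 512
Level 7: 256
Level 8: 128
Level 9: 64
Level 10: 32
Level 11: 16
Level 12: 8
Level 13: 4
Level 14: 2
Level 15: 1

The root is level 0 and the size-1 base case is level 15 (the tree spans levels 0 through 15, i.e. 16 levels counting the root), so the depth is the number of divisions: log_2(32768) = 15

The recursion tree depth is log_2(32768) = 15. At each level, the problem size is divided by 2, so it takes 15 divisions to reduce to a base case of size 1. The algorithm makes 3 recursive calls at each level.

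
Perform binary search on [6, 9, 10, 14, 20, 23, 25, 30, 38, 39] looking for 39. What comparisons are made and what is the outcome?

Binary search for 39 in [6, 9, 10, 14, 20, 23, 25, 30, 38, 39]:

lo=0, hi=9, mid=4, arr[mid]=20 -> 20 < 39, search right half
lo=5, hi=9, mid=7, arr[mid]=30 -> 30 < 39, search right half
lo=8, hi=9, mid=8, arr[mid]=38 -> 38 < 39, search right half
lo=9, hi=9, mid=9, arr[mid]=39 -> Found target at index 9!

Binary search finds 39 at index 9 after 4 comparisons. The search repeatedly halves the search space by comparing with the middle element.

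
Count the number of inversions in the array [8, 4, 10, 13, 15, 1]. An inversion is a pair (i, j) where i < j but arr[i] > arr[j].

Finding inversions in [8, 4, 10, 13, 15, 1]:

(0, 1): arr[0]=8 > arr[1]=4
(0, 5): arr[0]=8 > arr[5]=1
(1, 5): arr[1]=4 > arr[5]=1
(2, 5): arr[2]=10 > arr[5]=1
(3, 5): arr[3]=13 > arr[5]=1
(4, 5): arr[4]=15 > arr[5]=1

Total inversions: 6

The array has 6 inversion(s): (0,1), (0,5), (1,5), (2,5), (3,5), (4,5). Each pair (i,j) satisfies i < j and arr[i] > arr[j].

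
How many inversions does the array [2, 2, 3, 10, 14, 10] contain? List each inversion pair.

Finding inversions in [2, 2, 3, 10, 14, 10]:

(4, 5): arr[4]=14 > arr[5]=10

Total inversions: 1

The array has 1 inversion(s): (4,5). Each pair (i,j) satisfies i < j and arr[i] > arr[j].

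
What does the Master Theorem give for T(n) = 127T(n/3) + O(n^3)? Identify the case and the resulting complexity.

Master Theorem for T(n) = 127T(n/3) + O(n^3):

a = 127, b = 3, c = 3
log_b(a) = log_3(127) = 4.4094

Case 1: c = 3 < log_3(127) = 4.4094
T(n) = O(n^(log_3 127))

For T(n) = 127T(n/3) + O(n^3): log_3(127) = 4.4094. This is Case 1 of the Master Theorem (c < log_b(a), work dominated by leaves), giving O(n^(log_3 127)).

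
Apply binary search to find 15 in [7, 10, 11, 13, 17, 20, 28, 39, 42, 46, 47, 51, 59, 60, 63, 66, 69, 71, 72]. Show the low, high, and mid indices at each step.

Binary search for 15 in [7, 10, 11, 13, 17, 20, 28, 39, 42, 46, 47, 51, 59, 60, 63, 66, 69, 71, 72]:

lo=0, hi=18, mid=9, arr[mid]=46 -> 46 > 15, search left half
lo=0, hi=8, mid=4, arr[mid]=17 -> 17 > 15, search left half
lo=0, hi=3, mid=1, arr[mid]=10 -> 10 < 15, search right half
lo=2, hi=3, mid=2, arr[mid]=11 -> 11 < 15, search right half
lo=3, hi=3, mid=3, arr[mid]=13 -> 13 < 15, search right half
lo=4 > hi=3, target 15 not found

Binary search determines that 15 is not in the array after 5 comparisons. The search space was exhausted without finding the target.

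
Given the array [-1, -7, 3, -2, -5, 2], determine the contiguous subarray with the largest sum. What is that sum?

Using Kadane's algorithm on [-1, -7, 3, -2, -5, 2]:

Scanning through the array:
Position 1 (value -7): max_ending_here = -7, max_so_far = -1
Position 2 (value 3): max_ending_here = 3, max_so_far = 3
Position 3 (value -2): max_ending_here = 1, max_so_far = 3
Position 4 (value -5): max_ending_here = -4, max_so_far = 3
Position 5 (value 2): max_ending_here = 2, max_so_far = 3

Maximum subarray: [3]
Maximum sum: 3

The maximum subarray is [3] with sum 3. This subarray runs from index 2 to index 2.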